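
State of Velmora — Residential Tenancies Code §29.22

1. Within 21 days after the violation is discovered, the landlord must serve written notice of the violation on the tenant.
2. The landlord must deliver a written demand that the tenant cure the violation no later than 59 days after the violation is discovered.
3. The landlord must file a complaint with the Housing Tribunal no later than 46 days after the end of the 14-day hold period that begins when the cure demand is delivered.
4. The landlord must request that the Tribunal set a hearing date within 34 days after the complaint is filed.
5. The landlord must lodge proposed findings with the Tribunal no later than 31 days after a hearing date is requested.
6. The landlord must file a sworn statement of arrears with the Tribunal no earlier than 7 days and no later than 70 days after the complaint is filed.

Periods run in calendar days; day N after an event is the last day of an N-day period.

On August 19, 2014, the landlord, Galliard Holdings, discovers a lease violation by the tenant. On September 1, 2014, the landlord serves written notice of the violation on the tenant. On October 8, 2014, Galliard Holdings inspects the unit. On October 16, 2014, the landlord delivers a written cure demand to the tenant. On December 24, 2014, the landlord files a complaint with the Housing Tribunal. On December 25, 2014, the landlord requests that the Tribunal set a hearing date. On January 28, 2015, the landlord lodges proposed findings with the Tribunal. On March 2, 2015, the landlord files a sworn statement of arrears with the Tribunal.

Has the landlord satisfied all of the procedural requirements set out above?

(1) due by August 19, 2014 + 21 days = September 9, 2014; done September 1, 2014 — timely.
(2) due by August 19, 2014 + 59 days = October 17, 2014; completed October 16, 2014, before the deadline.
(3) due by October 30, 2014 + 46 days = December 15, 2014; December 24, 2014 misses that deadline by 9 days.
No need to go further; step 3 was not satisfied.

No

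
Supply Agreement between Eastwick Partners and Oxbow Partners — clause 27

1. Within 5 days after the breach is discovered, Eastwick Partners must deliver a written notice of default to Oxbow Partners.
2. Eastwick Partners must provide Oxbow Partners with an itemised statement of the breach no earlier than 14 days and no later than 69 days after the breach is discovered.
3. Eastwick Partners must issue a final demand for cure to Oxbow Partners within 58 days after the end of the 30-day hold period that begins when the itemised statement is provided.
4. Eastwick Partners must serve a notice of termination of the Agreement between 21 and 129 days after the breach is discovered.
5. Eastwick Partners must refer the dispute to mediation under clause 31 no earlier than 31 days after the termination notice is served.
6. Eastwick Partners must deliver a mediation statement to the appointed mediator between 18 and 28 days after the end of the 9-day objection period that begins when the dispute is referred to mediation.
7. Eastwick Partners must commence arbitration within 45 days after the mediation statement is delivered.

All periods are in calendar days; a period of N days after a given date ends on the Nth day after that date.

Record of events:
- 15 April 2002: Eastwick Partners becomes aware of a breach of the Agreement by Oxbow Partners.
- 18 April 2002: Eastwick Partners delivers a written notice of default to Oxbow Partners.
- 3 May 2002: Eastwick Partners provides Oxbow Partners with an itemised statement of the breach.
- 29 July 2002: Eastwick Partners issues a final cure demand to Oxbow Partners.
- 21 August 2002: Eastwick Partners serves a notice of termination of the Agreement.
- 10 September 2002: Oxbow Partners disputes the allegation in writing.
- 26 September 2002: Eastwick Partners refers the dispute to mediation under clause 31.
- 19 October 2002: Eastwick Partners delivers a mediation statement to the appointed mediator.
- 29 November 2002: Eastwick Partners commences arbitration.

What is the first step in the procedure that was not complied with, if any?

Step 6

Step 1 — counting 5 days from 15 April 2002 (when the breach is discovered) gives a deadline of 20 April 2002; completed 18 April 2002, before the deadline.
Step 2 — 14 and 69 days from 15 April 2002 (when the breach is discovered) are 29 April 2002 and 23 June 2002 respectively; 3 May 2002 falls inside that range.
Step 3 — counting 58 days from 2 June 2002 (end of the 30-day hold period, which began when the itemised statement is provided on 3 May 2002) gives a deadline of 30 July 2002; 29 July 2002 is within that limit.
Step 4 — 21 and 129 days from 15 April 2002 (when the breach is discovered) are 6 May 2002 and 22 August 2002 respectively; done 21 August 2002, which is between those dates.
Step 5 — must wait 31 days from 21 August 2002 (when the termination notice is served), so not before 21 September 2002; done 26 September 2002, after the minimum wait.
Step 6 — 18 and 28 days from 5 October 2002 (end of the 9-day objection period, which began when the dispute is referred to mediation on 26 September 2002) are 23 October 2002 and 2 November 2002 respectively; 19 October 2002 is 4 days too early.
Later steps need not be reached.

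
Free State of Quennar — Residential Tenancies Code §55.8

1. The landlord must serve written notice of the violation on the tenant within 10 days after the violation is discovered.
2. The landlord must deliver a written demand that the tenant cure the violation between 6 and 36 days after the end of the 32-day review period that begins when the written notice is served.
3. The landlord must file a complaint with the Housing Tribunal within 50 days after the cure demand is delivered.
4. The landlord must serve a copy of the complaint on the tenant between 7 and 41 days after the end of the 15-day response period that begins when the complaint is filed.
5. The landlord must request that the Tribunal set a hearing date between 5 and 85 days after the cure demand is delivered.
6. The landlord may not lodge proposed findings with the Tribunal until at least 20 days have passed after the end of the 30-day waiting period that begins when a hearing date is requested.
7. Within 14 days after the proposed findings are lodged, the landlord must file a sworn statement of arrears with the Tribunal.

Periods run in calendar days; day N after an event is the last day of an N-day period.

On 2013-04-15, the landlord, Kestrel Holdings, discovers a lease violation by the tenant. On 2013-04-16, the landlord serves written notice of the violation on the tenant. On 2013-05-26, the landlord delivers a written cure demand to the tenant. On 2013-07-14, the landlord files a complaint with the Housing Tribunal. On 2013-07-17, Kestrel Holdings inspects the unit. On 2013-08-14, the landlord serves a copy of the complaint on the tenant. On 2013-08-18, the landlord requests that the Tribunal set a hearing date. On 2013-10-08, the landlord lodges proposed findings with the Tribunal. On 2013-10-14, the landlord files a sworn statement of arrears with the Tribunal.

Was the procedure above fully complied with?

Step 1 — counting 10 days from 2013-04-15 (when the violation is discovered) gives a deadline of 2013-04-25; 2013-04-16 is within that limit.
Step 2 — 6 and 36 days from 2013-05-18 (end of the 32-day review period, which began when the written notice is served on 2013-04-16) are 2013-05-24 and 2013-06-23 respectively; 2013-05-26 falls inside that range.
Step 3 — counting 50 days from 2013-05-26 (when the cure demand is delivered) gives a deadline of 2013-07-15; 2013-07-14 is within that limit.
Step 4 — 7 and 41 days from 2013-07-29 (end of the 15-day response period, which began when the complaint is filed on 2013-07-14) are 2013-08-05 and 2013-09-08 respectively; done 2013-08-14 — within the window.
Step 5 — 5 and 85 days from 2013-05-26 (when the cure demand is delivered) are 2013-05-31 and 2013-08-19 respectively; done 2013-08-18 — within the window.
Step 6 — must wait 20 days from 2013-09-17 (end of the 30-day waiting period, which began when a hearing date is requested on 2013-08-18), so not before 2013-10-07; done 2013-10-08 — permitted.
Step 7 — counting 14 days from 2013-10-08 (when the proposed findings are lodged) gives a deadline of 2013-10-22; done 2013-10-14 — timely.

Yes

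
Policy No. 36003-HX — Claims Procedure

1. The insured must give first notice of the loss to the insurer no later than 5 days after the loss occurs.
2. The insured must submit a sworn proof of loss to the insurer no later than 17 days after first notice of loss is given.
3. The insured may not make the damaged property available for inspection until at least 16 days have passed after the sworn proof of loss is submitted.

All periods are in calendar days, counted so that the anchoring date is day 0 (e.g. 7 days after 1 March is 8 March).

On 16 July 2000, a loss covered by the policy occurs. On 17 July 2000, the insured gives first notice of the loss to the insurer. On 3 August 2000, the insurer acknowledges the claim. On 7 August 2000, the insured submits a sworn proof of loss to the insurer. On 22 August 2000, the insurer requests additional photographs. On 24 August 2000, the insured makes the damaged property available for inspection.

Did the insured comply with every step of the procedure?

Step 1 — counting 5 days from 16 July 2000 (when the loss occurs) gives a deadline of 21 July 2000; 17 July 2000 is within that limit.
Step 2 — counting 17 days from 17 July 2000 (when first notice of loss is given) gives a deadline of 3 August 2000; not done until 7 August 2000, 4 days after the deadline.

No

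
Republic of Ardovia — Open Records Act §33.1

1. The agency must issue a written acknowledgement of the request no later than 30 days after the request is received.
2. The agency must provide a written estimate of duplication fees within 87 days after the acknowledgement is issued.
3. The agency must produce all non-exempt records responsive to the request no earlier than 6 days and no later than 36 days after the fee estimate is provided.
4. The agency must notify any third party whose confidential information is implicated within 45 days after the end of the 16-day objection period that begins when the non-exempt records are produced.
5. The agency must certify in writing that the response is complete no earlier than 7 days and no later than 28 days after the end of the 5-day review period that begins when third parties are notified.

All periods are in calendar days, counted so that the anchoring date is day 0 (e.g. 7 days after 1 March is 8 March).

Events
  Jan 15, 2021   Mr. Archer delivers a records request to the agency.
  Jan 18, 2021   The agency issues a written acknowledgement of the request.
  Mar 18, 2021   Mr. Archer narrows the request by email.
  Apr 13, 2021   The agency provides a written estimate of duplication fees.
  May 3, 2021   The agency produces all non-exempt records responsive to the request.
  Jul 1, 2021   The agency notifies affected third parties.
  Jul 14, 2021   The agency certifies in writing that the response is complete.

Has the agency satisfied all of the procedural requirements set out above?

Step 1 — counting 30 days from Jan 15, 2021 (when the request is received) gives a deadline of Feb 14, 2021; completed Jan 18, 2021, before the deadline.
Step 2 — counting 87 days from Jan 18, 2021 (when the acknowledgement is issued) gives a deadline of Apr 15, 2021; completed Apr 13, 2021, before the deadline.
Step 3 — 6 and 36 days from Apr 13, 2021 (when the fee estimate is provided) are Apr 19, 2021 and May 19, 2021 respectively; May 3, 2021 falls inside that range.
Step 4 — counting 45 days from May 19, 2021 (end of the 16-day objection period, which began when the non-exempt records are produced on May 3, 2021) gives a deadline of Jul 3, 2021; done Jul 1, 2021 — timely.
Step 5 — 7 and 28 days from Jul 6, 2021 (end of the 5-day review period, which began when third parties are notified on Jul 1, 2021) are Jul 13, 2021 and Aug 3, 2021 respectively; done Jul 14, 2021, which is between those dates.

Yes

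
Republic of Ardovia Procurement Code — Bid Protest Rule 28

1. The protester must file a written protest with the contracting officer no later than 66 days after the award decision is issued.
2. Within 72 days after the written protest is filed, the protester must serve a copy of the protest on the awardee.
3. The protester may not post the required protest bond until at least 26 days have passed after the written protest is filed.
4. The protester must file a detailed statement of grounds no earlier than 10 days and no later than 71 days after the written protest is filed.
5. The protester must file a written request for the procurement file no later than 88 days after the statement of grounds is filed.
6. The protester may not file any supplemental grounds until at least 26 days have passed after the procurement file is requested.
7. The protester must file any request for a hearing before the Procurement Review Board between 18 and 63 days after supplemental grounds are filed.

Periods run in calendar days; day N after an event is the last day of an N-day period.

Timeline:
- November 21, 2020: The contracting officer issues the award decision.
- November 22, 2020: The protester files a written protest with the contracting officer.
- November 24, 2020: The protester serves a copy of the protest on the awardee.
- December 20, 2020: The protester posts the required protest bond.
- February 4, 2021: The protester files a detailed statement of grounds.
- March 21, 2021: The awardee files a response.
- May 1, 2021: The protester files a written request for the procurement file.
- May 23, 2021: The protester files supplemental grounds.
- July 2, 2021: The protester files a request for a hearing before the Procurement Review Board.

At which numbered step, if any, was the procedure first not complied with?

Step 4

(1) due by November 21, 2020 + 66 days = January 26, 2021; completed November 22, 2020, before the deadline.
(2) due by November 22, 2020 + 72 days = February 2, 2021; completed November 24, 2020, before the deadline.
(3) permitted from November 22, 2020 + 26 days = December 18, 2020 onward; December 20, 2020 is on or after that date.
(4) the permitted window runs from November 22, 2020 + 10 = December 2, 2020 to November 22, 2020 + 71 = February 1, 2021; February 4, 2021 is 3 days past the end of the window.
That is the first point of non-compliance.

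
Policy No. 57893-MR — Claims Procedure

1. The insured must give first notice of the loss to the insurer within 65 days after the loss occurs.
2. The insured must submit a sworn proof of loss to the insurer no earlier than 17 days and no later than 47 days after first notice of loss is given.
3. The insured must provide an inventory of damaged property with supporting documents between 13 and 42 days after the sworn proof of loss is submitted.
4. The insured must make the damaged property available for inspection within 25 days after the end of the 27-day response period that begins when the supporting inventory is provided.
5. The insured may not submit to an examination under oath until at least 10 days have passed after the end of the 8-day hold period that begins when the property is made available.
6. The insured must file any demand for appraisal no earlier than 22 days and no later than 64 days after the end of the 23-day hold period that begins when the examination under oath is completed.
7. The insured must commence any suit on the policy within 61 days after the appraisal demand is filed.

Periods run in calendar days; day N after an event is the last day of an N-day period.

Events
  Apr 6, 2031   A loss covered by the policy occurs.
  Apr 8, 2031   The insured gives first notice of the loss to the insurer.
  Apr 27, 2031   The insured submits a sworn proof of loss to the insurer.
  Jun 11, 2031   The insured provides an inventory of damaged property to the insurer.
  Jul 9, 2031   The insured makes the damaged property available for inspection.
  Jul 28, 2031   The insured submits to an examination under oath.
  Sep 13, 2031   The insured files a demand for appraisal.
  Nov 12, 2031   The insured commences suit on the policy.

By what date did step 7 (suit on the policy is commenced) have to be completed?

Nov 13, 2031

Step 7 runs from Sep 13, 2031, when the appraisal demand is filed. 61 days after Sep 13, 2031 is Nov 13, 2031.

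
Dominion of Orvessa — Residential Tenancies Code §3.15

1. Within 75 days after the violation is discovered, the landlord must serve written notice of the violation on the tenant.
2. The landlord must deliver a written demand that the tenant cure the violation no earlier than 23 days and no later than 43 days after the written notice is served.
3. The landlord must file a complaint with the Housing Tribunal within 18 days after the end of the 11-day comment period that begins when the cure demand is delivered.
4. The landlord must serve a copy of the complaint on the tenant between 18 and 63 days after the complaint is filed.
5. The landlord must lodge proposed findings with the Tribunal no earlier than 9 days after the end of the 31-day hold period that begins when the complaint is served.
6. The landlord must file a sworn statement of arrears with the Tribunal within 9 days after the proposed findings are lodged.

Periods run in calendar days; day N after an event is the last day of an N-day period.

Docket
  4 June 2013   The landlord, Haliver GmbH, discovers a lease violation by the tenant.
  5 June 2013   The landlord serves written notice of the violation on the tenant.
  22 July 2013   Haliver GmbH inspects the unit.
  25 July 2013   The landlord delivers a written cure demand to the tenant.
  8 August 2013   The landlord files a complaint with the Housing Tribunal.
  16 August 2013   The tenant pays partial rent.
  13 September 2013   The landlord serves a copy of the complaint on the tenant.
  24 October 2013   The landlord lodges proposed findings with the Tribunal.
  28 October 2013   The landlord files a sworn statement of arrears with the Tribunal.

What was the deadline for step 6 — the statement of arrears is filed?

Step 6 runs from 24 October 2013, when the proposed findings are lodged. 9 days after 24 October 2013 is 2 November 2013.

2 November 2013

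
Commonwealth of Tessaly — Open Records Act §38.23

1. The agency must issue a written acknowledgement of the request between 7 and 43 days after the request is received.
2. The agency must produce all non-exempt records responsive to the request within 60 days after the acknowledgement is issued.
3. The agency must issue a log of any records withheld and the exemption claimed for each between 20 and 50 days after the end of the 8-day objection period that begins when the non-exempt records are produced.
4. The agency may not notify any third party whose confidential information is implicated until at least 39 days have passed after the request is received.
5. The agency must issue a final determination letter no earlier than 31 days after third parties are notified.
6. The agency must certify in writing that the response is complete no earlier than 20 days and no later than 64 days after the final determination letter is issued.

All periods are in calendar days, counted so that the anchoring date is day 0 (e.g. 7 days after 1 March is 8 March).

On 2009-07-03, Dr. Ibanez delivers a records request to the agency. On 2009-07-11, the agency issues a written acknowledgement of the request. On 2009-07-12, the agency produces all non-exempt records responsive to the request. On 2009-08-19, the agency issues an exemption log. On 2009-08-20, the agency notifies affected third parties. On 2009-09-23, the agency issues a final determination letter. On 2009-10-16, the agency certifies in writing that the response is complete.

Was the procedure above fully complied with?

Step 1: the window is 7–43 days after 2009-07-03 (when the request is received), so 2009-07-10 through 2009-08-15; done 2009-07-11 — within the window.
Step 2: 60 days after 2009-07-11 (when the acknowledgement is issued) is 2009-09-09; 2009-07-12 is within that limit.
Step 3: the window is 20–50 days after 2009-07-20 (end of the 8-day objection period, which began when the non-exempt records are produced on 2009-07-12), so 2009-08-09 through 2009-09-08; done 2009-08-19 — within the window.
Step 4: the earliest permitted date is 39 days after 2009-07-03 (when the request is received), i.e. 2009-08-11; 2009-08-20 is on or after that date.
Step 5: the earliest permitted date is 31 days after 2009-08-20 (when third parties are notified), i.e. 2009-09-20; done 2009-09-23 — permitted.
Step 6: the window is 20–64 days after 2009-09-23 (when the final determination letter is issued), so 2009-10-13 through 2009-11-26; done 2009-10-16, which is between those dates.

Yes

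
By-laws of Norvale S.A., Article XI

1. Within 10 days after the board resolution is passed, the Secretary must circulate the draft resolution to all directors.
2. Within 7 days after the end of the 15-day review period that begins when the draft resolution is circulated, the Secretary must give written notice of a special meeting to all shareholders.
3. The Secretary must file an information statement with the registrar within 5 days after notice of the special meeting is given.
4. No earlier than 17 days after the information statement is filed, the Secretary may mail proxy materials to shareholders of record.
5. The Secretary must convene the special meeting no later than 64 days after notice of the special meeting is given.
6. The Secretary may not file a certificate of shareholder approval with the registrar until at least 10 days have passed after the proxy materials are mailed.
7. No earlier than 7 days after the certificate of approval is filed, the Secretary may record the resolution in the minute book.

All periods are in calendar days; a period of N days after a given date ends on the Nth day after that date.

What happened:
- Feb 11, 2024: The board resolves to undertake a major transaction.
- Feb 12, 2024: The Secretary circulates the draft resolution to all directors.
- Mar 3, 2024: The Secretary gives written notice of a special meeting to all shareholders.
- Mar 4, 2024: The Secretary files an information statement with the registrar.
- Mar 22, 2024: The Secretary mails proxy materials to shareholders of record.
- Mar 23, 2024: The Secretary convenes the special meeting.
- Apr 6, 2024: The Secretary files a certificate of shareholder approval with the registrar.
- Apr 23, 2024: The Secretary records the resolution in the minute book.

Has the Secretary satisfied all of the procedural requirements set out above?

Step 1: 10 days after Feb 11, 2024 (when the board resolution is passed) is Feb 21, 2024; done Feb 12, 2024 — timely.
Step 2: 7 days after Feb 27, 2024 (end of the 15-day review period, which began when the draft resolution is circulated on Feb 12, 2024) is Mar 5, 2024; done Mar 3, 2024 — timely.
Step 3: 5 days after Mar 3, 2024 (when notice of the special meeting is given) is Mar 8, 2024; done Mar 4, 2024 — timely.
Step 4: the earliest permitted date is 17 days after Mar 4, 2024 (when the information statement is filed), i.e. Mar 21, 2024; done Mar 22, 2024, after the minimum wait.
Step 5: 64 days after Mar 3, 2024 (when notice of the special meeting is given) is May 6, 2024; Mar 23, 2024 is within that limit.
Step 6: the earliest permitted date is 10 days after Mar 22, 2024 (when the proxy materials are mailed), i.e. Apr 1, 2024; done Apr 6, 2024 — permitted.
Step 7: the earliest permitted date is 7 days after Apr 6, 2024 (when the certificate of approval is filed), i.e. Apr 13, 2024; done Apr 23, 2024 — permitted.

Yes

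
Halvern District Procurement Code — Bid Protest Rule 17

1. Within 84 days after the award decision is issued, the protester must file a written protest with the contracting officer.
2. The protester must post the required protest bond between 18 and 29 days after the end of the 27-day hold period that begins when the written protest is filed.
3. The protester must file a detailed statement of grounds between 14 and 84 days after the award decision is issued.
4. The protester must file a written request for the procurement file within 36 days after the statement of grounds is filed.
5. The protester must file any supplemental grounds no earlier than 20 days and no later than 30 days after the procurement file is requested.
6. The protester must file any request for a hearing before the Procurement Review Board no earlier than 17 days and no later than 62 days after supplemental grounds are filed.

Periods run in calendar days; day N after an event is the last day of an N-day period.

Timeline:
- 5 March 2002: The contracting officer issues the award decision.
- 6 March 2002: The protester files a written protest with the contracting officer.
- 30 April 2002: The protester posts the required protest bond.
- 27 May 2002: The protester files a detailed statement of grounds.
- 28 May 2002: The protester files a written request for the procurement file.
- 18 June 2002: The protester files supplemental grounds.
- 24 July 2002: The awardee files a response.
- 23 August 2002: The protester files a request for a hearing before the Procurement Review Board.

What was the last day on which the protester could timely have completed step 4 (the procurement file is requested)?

Step 4 runs from 27 May 2002, when the statement of grounds is filed. 36 days after 27 May 2002 is 2 July 2002.

2 July 2002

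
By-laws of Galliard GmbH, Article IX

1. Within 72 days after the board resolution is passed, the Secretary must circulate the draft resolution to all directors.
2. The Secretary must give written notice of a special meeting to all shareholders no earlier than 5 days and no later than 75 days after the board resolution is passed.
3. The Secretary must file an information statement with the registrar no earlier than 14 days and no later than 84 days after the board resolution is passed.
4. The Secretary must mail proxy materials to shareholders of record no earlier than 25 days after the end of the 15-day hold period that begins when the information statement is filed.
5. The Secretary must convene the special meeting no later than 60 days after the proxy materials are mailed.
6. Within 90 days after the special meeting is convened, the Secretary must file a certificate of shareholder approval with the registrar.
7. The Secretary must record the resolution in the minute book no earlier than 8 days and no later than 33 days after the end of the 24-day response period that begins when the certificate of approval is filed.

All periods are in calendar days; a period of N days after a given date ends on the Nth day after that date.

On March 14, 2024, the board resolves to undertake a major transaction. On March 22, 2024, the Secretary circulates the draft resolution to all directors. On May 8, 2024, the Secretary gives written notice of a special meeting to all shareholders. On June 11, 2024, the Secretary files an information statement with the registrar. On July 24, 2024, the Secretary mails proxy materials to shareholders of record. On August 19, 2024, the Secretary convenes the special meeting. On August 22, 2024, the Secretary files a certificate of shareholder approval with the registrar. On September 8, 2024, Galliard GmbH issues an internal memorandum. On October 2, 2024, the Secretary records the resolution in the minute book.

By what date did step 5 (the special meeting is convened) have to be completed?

Step 5 runs from July 24, 2024, when the proxy materials are mailed. 60 days after July 24, 2024 is September 22, 2024.

September 22, 2024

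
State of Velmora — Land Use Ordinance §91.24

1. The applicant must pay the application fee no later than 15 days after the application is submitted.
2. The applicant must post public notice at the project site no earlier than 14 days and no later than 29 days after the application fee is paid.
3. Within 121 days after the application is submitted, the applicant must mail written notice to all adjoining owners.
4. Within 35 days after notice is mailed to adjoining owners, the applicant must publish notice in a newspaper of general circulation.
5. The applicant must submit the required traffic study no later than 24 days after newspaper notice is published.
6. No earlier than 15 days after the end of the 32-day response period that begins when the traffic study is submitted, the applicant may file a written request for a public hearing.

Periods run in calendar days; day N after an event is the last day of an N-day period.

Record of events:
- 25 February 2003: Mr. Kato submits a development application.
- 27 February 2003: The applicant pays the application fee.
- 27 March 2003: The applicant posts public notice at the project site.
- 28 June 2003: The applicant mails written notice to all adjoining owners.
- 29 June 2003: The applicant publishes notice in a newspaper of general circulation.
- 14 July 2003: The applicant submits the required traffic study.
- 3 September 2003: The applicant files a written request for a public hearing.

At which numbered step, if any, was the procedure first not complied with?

(1) due by 25 February 2003 + 15 days = 12 March 2003; done 27 February 2003 — timely.
(2) the permitted window runs from 27 February 2003 + 14 = 13 March 2003 to 27 February 2003 + 29 = 28 March 2003; done 27 March 2003 — within the window.
(3) due by 25 February 2003 + 121 days = 26 June 2003; done 28 June 2003 — 2 days late.
No need to go further; step 3 was not satisfied.

Step 3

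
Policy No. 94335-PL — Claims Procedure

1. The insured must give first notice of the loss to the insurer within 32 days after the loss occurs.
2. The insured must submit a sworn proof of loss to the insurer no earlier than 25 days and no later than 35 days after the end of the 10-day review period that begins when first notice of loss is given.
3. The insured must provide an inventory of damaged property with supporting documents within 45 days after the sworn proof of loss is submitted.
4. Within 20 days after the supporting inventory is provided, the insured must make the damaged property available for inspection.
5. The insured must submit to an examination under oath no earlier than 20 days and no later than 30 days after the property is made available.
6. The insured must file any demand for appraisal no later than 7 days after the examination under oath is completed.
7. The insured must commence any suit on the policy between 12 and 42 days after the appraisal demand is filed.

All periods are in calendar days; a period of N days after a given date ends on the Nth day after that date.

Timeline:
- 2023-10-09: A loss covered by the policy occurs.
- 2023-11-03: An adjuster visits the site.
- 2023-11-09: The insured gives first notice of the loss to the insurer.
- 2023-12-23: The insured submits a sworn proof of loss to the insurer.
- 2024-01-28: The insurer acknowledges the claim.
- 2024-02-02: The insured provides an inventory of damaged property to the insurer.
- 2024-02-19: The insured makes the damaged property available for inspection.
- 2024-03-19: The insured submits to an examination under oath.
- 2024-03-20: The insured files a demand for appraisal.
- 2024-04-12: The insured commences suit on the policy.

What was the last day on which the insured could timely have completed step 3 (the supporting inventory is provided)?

2024-02-06

Step 3 runs from 2023-12-23, when the sworn proof of loss is submitted. 45 days after 2023-12-23 is 2024-02-06.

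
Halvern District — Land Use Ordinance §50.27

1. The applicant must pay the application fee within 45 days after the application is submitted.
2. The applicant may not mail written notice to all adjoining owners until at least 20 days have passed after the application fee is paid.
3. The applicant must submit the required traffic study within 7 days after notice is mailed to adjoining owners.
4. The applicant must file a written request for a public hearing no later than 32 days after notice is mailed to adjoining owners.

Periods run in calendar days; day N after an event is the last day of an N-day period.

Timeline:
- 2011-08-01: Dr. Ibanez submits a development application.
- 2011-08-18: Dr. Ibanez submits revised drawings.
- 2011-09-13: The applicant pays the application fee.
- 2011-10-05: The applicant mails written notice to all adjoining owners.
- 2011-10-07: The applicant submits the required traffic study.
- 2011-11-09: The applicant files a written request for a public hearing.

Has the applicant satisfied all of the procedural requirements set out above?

Step 1 — counting 45 days from 2011-08-01 (when the application is submitted) gives a deadline of 2011-09-15; completed 2011-09-13, before the deadline.
Step 2 — must wait 20 days from 2011-09-13 (when the application fee is paid), so not before 2011-10-03; done 2011-10-05 — permitted.
Step 3 — counting 7 days from 2011-10-05 (when notice is mailed to adjoining owners) gives a deadline of 2011-10-12; 2011-10-07 is within that limit.
Step 4 — counting 32 days from 2011-10-05 (when notice is mailed to adjoining owners) gives a deadline of 2011-11-06; not done until 2011-11-09, 3 days after the deadline.

No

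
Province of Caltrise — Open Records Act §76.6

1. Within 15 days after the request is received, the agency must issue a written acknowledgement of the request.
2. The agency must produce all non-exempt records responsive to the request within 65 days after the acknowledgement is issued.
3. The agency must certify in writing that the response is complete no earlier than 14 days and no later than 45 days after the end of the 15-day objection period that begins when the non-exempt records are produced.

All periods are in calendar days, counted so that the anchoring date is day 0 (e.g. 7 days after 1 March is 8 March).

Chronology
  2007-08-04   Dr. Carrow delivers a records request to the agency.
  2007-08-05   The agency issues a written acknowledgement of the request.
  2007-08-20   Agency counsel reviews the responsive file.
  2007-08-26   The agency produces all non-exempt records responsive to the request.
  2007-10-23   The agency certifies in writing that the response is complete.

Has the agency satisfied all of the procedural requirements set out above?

Yes

Step 1: 15 days after 2007-08-04 (when the request is received) is 2007-08-19; 2007-08-05 is within that limit.
Step 2: 65 days after 2007-08-05 (when the acknowledgement is issued) is 2007-10-09; 2007-08-26 is within that limit.
Step 3: the window is 14–45 days after 2007-09-10 (end of the 15-day objection period, which began when the non-exempt records are produced on 2007-08-26), so 2007-09-24 through 2007-10-25; done 2007-10-23 — within the window.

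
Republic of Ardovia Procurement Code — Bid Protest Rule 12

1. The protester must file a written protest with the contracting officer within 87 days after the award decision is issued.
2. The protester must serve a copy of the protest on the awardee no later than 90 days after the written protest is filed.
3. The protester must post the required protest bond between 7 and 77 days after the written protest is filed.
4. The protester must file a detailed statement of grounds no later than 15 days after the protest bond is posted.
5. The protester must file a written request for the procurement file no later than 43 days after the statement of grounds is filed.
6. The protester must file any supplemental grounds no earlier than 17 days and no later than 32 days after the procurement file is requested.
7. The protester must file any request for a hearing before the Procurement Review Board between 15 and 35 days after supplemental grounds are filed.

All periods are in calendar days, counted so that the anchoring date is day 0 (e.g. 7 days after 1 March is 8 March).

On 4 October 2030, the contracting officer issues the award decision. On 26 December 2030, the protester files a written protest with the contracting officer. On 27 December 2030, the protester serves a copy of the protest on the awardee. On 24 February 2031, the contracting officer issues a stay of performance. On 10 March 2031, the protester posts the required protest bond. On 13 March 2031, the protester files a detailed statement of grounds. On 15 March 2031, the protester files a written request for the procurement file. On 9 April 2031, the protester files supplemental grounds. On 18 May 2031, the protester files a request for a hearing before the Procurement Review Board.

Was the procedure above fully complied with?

(1) due by 4 October 2030 + 87 days = 30 December 2030; completed 26 December 2030, before the deadline.
(2) due by 26 December 2030 + 90 days = 26 March 2031; done 27 December 2030 — timely.
(3) the permitted window runs from 26 December 2030 + 7 = 2 January 2031 to 26 December 2030 + 77 = 13 March 2031; 10 March 2031 falls inside that range.
(4) due by 10 March 2031 + 15 days = 25 March 2031; 13 March 2031 is within that limit.
(5) due by 13 March 2031 + 43 days = 25 April 2031; completed 15 March 2031, before the deadline.
(6) the permitted window runs from 15 March 2031 + 17 = 1 April 2031 to 15 March 2031 + 32 = 16 April 2031; done 9 April 2031, which is between those dates.
(7) the permitted window runs from 9 April 2031 + 15 = 24 April 2031 to 9 April 2031 + 35 = 14 May 2031; 18 May 2031 is 4 days past the end of the window.

No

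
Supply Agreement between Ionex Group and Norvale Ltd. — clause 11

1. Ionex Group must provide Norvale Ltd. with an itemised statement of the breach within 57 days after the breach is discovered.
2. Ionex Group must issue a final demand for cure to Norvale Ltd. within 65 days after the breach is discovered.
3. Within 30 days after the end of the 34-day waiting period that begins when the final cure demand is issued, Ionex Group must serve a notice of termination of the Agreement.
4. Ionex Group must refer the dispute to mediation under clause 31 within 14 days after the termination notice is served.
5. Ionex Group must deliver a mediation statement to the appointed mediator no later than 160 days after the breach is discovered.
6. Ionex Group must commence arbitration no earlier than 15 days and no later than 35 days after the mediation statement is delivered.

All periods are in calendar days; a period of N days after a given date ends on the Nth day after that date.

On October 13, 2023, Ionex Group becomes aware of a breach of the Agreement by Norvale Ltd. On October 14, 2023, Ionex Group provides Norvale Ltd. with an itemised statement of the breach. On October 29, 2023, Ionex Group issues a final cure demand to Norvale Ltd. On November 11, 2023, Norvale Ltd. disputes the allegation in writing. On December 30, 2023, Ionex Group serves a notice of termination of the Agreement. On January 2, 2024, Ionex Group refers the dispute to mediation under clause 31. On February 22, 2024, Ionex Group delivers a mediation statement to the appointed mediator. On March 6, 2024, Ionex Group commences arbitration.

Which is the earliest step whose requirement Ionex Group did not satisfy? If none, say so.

Step 1 — counting 57 days from October 13, 2023 (when the breach is discovered) gives a deadline of December 9, 2023; October 14, 2023 is within that limit.
Step 2 — counting 65 days from October 13, 2023 (when the breach is discovered) gives a deadline of December 17, 2023; done October 29, 2023 — timely.
Step 3 — counting 30 days from December 2, 2023 (end of the 34-day waiting period, which began when the final cure demand is issued on October 29, 2023) gives a deadline of January 1, 2024; completed December 30, 2023, before the deadline.
Step 4 — counting 14 days from December 30, 2023 (when the termination notice is served) gives a deadline of January 13, 2024; completed January 2, 2024, before the deadline.
Step 5 — counting 160 days from October 13, 2023 (when the breach is discovered) gives a deadline of March 21, 2024; done February 22, 2024 — timely.
Step 6 — 15 and 35 days from February 22, 2024 (when the mediation statement is delivered) are March 8, 2024 and March 28, 2024 respectively; done March 6, 2024 — 2 days before the window opened.

Step 6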